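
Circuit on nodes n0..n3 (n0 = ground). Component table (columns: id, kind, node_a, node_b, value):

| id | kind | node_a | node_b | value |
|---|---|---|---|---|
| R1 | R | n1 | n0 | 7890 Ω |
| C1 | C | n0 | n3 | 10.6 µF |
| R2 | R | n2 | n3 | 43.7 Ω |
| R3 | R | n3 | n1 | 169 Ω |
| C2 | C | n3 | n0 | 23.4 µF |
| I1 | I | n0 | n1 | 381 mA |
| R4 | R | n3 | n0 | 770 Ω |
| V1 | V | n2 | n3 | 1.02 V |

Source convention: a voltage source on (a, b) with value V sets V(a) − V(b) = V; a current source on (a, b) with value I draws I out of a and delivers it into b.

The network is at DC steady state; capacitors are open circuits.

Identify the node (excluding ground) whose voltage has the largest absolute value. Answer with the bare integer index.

1

Element admittances at DC:
  Y(R1) = 0.0001267 S between n1,n0
  Y(C1) = 0.000 S between n0,n3
  Y(R2) = 0.02288 S between n2,n3
  Y(R3) = 0.005917 S between n3,n1
  Y(C2) = 0.000 S between n3,n0
  I1: injects 0.381 A into n1 (from n0)
  Y(R4) = 0.001299 S between n3,n0
  V1: constraint V(n2)−V(n3) = 1.02
Assemble and solve the 4×4 MNA system:
  V(n1)=319.7  V(n2)=263.2  V(n3)=262.2
  i(V1)=-0.02334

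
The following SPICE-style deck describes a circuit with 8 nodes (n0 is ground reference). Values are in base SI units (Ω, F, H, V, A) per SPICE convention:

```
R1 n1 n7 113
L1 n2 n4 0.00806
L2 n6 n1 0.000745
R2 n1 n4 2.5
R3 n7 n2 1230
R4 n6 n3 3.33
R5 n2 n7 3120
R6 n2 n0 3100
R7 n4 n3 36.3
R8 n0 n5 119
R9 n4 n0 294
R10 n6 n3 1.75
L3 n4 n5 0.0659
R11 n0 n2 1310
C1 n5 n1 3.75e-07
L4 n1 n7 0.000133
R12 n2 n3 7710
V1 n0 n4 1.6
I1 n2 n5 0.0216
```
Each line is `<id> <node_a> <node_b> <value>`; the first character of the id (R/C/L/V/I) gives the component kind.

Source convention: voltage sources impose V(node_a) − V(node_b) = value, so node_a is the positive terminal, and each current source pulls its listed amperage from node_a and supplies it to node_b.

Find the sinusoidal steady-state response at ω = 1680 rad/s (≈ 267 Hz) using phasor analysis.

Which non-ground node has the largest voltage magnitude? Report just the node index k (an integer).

5

Apply KCL at each of the 7 non-ground nodes and solve the resulting linear system.
Node n1: branches {R1, L2, R2, C1, L4} → V_1 = -1.603+0.002278j
Node n2: branches {L1, R3, R5, R6, R11, R12, I1} → V_2 = -1.609-0.2687j
Node n3: branches {R4, R7, R10, R12} → V_3 = -1.603+0.002264j
Node n4: branches {L1, R2, R7, R9, L3, V1} → V_4 = -1.600+0.000j
Node n5: branches {R8, L3, C1, I1} → V_5 = 0.4855+2.085j
Node n6: branches {L2, R4, R10} → V_6 = -1.603+0.002376j
Node n7: branches {R1, R3, R5, L4} → V_7 = -1.603+0.002276j
Source currents: i(V1)=-0.003110+0.01723j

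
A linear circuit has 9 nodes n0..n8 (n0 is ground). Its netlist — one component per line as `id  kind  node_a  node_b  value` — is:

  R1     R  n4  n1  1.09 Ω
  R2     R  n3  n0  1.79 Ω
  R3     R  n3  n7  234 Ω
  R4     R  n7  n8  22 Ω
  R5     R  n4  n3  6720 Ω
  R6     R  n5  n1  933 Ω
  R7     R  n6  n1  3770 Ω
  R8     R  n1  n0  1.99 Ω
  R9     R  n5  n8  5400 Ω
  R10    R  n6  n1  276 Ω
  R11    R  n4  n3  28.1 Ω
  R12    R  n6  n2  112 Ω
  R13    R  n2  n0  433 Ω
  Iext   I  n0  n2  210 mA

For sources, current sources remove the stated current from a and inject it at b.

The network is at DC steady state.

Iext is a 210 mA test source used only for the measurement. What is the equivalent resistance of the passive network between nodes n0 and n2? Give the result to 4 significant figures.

R_eq = 199.8 Ω

MNA unknowns: 8 node voltages V₁..V_8
R1: Y=0.9174 on G[4,1]
R2: Y=0.5587 on G[3,0]
R3: Y=0.004274 on G[3,7]
R4: Y=0.04545 on G[7,8]
R5: Y=0.0001488 on G[4,3]
R6: Y=0.001072 on G[5,1]
R7: Y=0.0002653 on G[6,1]
R8: Y=0.5025 on G[1,0]
R9: Y=0.0001852 on G[5,8]
R10: Y=0.003623 on G[6,1]
R11: Y=0.03559 on G[4,3]
R12: Y=0.008929 on G[6,2]
R13: Y=0.002309 on G[2,0]
Iext: z[0]−=0.21, z[2]+=0.21
solve → V1=0.2114, V2=41.96, V3=0.01231, V4=0.2039, V5=0.1832, V6=29.30, V7=0.01938, V8=0.02004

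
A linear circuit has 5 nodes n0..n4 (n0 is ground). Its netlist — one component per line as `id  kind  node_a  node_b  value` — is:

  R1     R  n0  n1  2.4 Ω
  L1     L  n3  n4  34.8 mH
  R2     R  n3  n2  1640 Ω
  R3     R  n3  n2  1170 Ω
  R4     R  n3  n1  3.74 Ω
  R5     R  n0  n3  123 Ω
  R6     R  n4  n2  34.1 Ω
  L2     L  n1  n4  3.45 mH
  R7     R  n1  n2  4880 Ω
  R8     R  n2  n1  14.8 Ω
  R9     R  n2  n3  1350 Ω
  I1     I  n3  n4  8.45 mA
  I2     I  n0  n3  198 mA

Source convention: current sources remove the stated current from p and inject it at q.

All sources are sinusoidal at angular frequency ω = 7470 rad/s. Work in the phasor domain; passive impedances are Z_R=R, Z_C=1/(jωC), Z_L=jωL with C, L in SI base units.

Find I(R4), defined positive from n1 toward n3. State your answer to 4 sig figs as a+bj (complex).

-0.1796-0.002095j A

Apply KCL at each of the 4 non-ground nodes and solve the resulting linear system.
Node n1: branches {R1, R4, L2, R7, R8} → V_1 = 0.4533-0.0001500j
Node n2: branches {R2, R3, R6, R7, R8, R9} → V_2 = 0.5069+0.04302j
Node n3: branches {L1, R2, R3, R4, R5, R9, I1, I2} → V_3 = 1.125+0.007685j
Node n4: branches {L1, R6, L2, I1} → V_4 = 0.5843+0.1455j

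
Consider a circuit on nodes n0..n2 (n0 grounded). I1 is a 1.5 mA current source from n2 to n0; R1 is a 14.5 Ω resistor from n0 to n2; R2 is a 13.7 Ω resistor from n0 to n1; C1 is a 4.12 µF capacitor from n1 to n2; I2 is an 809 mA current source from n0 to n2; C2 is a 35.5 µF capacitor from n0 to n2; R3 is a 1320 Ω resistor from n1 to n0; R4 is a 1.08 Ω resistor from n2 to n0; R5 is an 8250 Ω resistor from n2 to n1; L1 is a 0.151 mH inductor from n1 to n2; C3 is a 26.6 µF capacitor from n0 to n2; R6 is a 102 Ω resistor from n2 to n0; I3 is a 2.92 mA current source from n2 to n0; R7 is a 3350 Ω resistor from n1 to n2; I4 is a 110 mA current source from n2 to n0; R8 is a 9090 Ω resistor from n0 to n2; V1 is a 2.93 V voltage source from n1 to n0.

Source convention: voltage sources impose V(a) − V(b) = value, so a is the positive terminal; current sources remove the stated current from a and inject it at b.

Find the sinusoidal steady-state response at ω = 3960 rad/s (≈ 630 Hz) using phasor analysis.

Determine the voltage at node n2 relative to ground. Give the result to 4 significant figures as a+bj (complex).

Apply KCL at each of the 2 non-ground nodes and solve the resulting linear system.
Node n1: branches {R2, C1, R3, R5, L1, R7, V1} → V_1 = 2.930+0.000j
Node n2: branches {I1, R1, C1, I2, C2, R4, R5, L1, C3, R6, I3, R7, I4, R8} → V_2 = 2.515-1.299j
Source currents: i(V1)=-2.368+0.6871j

2.515-1.299j V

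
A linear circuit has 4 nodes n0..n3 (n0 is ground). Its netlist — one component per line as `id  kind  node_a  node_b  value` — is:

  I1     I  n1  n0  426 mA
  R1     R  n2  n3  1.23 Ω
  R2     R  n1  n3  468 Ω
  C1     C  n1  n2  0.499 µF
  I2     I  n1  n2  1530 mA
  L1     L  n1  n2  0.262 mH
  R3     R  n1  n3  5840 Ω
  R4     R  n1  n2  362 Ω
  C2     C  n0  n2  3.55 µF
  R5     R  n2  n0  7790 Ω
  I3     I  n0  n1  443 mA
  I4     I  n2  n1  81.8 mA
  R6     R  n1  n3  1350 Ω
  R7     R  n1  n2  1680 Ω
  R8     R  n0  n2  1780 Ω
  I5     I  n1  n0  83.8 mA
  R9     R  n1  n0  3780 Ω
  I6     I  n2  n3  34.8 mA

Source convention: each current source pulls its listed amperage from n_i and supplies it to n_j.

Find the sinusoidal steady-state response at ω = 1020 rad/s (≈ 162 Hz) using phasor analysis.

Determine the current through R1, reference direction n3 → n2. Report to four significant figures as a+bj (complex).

Element admittances at ω=1020 rad/s:
  I1: injects 0.426 A into n0 (from n1)
  Y(R1) = 0.8130+0.000j S between n2,n3
  Y(R2) = 0.002137+0.000j S between n1,n3
  Y(C1) = 0.000+0.0005090j S between n1,n2
  I2: injects 1.53 A into n2 (from n1)
  Y(L1) = 0.000-3.742j S between n1,n2
  Y(R3) = 0.0001712+0.000j S between n1,n3
  Y(R4) = 0.002762+0.000j S between n1,n2
  Y(C2) = 0.000+0.003621j S between n0,n2
  Y(R5) = 0.0001284+0.000j S between n2,n0
  I3: injects 0.443 A into n1 (from n0)
  I4: injects 0.0818 A into n1 (from n2)
  Y(R6) = 0.0007407+0.000j S between n1,n3
  Y(R7) = 0.0005952+0.000j S between n1,n2
  Y(R8) = 0.0005618+0.000j S between n0,n2
  I5: injects 0.0838 A into n0 (from n1)
  Y(R9) = 0.0002646+0.000j S between n1,n0
  I6: injects 0.0348 A into n3 (from n2)
Assemble and solve the 3×3 MNA system:
  V(n1)=-4.520+16.85j  V(n2)=-4.520+17.26j  V(n3)=-4.478+17.25j

0.03467-0.001229j A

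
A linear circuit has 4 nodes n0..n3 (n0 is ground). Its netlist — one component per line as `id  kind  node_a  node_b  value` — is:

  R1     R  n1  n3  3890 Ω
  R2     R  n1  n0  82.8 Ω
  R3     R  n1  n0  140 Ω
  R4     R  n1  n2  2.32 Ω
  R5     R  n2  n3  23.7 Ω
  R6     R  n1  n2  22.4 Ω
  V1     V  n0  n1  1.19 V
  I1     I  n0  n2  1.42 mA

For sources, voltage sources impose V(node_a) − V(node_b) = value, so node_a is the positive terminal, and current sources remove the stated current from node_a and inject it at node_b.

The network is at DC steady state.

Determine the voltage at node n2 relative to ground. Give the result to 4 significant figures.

-1.187 V

MNA unknowns: 3 node voltages V₁..V_3 plus 1 source current (V1)
R1: Y=0.0002571 on G[1,3]
R2: Y=0.01208 on G[1,0]
R3: Y=0.007143 on G[1,0]
R4: Y=0.4310 on G[1,2]
R5: Y=0.04219 on G[2,3]
R6: Y=0.04464 on G[1,2]
V1: row V0−V1=1.19, i_V1 at 0,1
I1: z[0]−=0.00142, z[2]+=0.00142
solve → V1=-1.190, V2=-1.187, V3=-1.187
aux → i_V1=-0.02429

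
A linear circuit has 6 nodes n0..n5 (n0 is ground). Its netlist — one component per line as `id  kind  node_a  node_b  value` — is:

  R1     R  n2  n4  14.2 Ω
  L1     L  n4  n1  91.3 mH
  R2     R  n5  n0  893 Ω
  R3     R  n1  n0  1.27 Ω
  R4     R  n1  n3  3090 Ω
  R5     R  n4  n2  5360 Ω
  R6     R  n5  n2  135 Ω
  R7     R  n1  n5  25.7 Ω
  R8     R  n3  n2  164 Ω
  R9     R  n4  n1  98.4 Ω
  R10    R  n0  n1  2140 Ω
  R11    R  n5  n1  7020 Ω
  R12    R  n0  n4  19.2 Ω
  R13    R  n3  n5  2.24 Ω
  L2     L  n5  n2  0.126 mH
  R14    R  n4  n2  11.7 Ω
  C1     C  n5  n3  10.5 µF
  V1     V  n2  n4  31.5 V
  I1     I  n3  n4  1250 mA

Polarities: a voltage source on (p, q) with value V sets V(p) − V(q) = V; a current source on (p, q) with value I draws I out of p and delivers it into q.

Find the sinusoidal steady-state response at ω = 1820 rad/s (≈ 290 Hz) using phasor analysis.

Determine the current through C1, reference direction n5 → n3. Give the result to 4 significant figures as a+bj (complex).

0.002364+0.05290j A

Element admittances at ω=1820 rad/s:
  Y(R1) = 0.07042+0.000j S between n2,n4
  Y(L1) = 0.000-0.006018j S between n4,n1
  Y(R2) = 0.001120+0.000j S between n5,n0
  Y(R3) = 0.7874+0.000j S between n1,n0
  Y(R4) = 0.0003236+0.000j S between n1,n3
  Y(R5) = 0.0001866+0.000j S between n4,n2
  Y(R6) = 0.007407+0.000j S between n5,n2
  Y(R7) = 0.03891+0.000j S between n1,n5
  Y(R8) = 0.006098+0.000j S between n3,n2
  Y(R9) = 0.01016+0.000j S between n4,n1
  Y(R10) = 0.0004673+0.000j S between n0,n1
  Y(R11) = 0.0001425+0.000j S between n5,n1
  Y(R12) = 0.05208+0.000j S between n0,n4
  Y(R13) = 0.4464+0.000j S between n3,n5
  Y(L2) = 0.000-4.361j S between n5,n2
  Y(R14) = 0.08547+0.000j S between n4,n2
  Y(C1) = 0.000+0.01911j S between n5,n3
  V1: constraint V(n2)−V(n4) = 31.5
  I1: injects 1.25 A into n4 (from n3)
Assemble and solve the 6×6 MNA system:
  V(n1)=0.7655+0.03778j  V(n2)=19.50-0.5499j  V(n3)=16.72-0.8828j  V(n4)=-12.00-0.5499j  V(n5)=19.49-1.007j
  i(V1)=-6.925+0.04221j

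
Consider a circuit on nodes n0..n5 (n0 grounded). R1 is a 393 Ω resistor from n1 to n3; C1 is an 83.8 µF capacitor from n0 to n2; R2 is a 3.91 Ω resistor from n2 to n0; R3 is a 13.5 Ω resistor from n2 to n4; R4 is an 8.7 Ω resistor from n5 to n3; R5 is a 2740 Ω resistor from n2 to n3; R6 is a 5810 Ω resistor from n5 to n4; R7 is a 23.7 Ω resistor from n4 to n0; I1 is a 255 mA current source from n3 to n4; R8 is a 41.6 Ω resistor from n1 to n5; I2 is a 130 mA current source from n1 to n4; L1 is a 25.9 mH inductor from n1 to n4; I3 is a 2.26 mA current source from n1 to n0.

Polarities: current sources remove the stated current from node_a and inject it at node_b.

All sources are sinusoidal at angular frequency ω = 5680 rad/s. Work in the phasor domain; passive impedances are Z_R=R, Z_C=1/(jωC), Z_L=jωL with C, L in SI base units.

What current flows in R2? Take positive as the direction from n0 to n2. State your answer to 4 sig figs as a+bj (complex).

0.003680+0.0003222j A

MNA unknowns: 5 node voltages V₁..V_5
R1: Y=0.002545+0.000j on G[1,3]
C1: Y=0.000+0.4760j on G[0,2]
R2: Y=0.2558+0.000j on G[2,0]
R3: Y=0.07407+0.000j on G[2,4]
R4: Y=0.1149+0.000j on G[5,3]
R5: Y=0.0003650+0.000j on G[2,3]
R6: Y=0.0001721+0.000j on G[5,4]
R7: Y=0.04219+0.000j on G[4,0]
I1: z[3]−=0.255, z[4]+=0.255
R8: Y=0.02404+0.000j on G[1,5]
I2: z[1]−=0.13, z[4]+=0.13
L1: Y=0.000-0.006798j on G[1,4]
I3: z[1]−=0.00226, z[0]+=0.00226
solve → V1=-4.287-55.64j, V2=-0.01439-0.001260j, V3=-15.32-54.41j, V4=0.01945+0.1700j, V5=-13.40-54.55j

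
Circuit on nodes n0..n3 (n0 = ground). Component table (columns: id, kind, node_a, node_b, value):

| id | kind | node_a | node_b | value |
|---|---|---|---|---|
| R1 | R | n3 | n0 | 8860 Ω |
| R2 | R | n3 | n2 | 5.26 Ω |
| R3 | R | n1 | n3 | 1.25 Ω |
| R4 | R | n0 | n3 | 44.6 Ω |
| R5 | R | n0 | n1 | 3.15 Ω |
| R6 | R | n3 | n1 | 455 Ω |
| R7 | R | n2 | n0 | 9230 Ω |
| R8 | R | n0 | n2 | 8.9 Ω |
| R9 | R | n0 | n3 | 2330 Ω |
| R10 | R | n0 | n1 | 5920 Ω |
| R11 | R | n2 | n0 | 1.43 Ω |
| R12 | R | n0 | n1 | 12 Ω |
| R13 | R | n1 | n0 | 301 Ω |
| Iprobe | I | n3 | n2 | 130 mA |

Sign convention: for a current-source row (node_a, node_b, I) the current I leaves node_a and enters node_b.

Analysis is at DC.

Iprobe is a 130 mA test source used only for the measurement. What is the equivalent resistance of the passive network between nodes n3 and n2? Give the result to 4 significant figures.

R_eq = 2.471 Ω

MNA unknowns: 3 node voltages V₁..V_3
R1: Y=0.0001129 on G[3,0]
R2: Y=0.1901 on G[3,2]
R3: Y=0.8000 on G[1,3]
R4: Y=0.02242 on G[0,3]
R5: Y=0.3175 on G[0,1]
R6: Y=0.002198 on G[3,1]
R7: Y=0.0001083 on G[2,0]
R8: Y=0.1124 on G[0,2]
R9: Y=0.0004292 on G[0,3]
R10: Y=0.0001689 on G[0,1]
R11: Y=0.6993 on G[2,0]
R12: Y=0.08333 on G[0,1]
R13: Y=0.003322 on G[1,0]
Iprobe: z[3]−=0.13, z[2]+=0.13
solve → V1=-0.1571, V2=0.08492, V3=-0.2363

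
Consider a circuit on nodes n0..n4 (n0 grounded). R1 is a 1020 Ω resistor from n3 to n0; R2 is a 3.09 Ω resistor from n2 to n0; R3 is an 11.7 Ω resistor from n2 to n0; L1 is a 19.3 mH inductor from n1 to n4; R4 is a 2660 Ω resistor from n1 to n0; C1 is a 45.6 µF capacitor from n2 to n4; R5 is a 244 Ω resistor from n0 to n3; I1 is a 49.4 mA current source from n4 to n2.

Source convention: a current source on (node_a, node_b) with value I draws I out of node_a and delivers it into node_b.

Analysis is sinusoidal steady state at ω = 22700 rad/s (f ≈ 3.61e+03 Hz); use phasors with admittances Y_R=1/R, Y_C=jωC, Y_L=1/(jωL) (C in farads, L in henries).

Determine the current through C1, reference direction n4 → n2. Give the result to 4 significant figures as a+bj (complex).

-0.04940-1.745e-05j A

MNA unknowns: 4 node voltages V₁..V_4
R1: Y=0.0009804+0.000j on G[3,0]
R2: Y=0.3236+0.000j on G[2,0]
R3: Y=0.08547+0.000j on G[2,0]
L1: Y=0.000-0.002283j on G[1,4]
R4: Y=0.0003759+0.000j on G[1,0]
C1: Y=0.000+1.035j on G[2,4]
R5: Y=0.004098+0.000j on G[0,3]
I1: z[4]−=0.0494, z[2]+=0.0494
solve → V1=0.007623+0.04643j, V2=-7.005e-06-4.267e-05j, V3=0.000+0.000j, V4=-2.387e-05+0.04768j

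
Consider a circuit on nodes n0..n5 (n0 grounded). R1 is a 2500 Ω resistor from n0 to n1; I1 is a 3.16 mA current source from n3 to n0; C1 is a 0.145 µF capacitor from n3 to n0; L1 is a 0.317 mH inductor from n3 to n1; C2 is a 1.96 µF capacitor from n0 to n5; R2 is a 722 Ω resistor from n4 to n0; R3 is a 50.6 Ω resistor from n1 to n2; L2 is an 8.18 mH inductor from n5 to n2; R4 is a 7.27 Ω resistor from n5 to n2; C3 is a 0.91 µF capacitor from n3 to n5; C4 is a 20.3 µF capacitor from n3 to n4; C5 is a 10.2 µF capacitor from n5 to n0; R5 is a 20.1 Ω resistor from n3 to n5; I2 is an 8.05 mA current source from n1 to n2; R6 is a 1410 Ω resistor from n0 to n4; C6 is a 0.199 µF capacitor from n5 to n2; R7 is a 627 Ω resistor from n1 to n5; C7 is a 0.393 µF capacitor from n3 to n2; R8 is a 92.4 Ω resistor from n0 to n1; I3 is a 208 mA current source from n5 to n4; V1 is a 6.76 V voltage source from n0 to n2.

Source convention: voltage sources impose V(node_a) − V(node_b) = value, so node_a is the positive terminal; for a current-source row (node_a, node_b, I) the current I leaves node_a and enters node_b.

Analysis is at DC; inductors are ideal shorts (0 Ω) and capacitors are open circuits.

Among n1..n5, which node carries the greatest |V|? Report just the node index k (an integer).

Apply KCL at each of the 5 non-ground nodes and solve the resulting linear system.
Node n1: branches {R1, L1, R3, I2, R7, R8} → V_1 = -5.975
Node n2: branches {R3, L2, R4, I2, C6, C7, V1} → V_2 = -6.760
Node n3: branches {I1, C1, L1, C3, C4, R5, C7} → V_3 = -5.975
Node n4: branches {R2, C4, R6, I3} → V_4 = 99.32
Node n5: branches {C2, L2, R4, C3, C5, R5, C6, R7, I3} → V_5 = -6.760
Source currents: i(L1)=-0.04223, i(L2)=-0.1677, i(V1)=0.1441

4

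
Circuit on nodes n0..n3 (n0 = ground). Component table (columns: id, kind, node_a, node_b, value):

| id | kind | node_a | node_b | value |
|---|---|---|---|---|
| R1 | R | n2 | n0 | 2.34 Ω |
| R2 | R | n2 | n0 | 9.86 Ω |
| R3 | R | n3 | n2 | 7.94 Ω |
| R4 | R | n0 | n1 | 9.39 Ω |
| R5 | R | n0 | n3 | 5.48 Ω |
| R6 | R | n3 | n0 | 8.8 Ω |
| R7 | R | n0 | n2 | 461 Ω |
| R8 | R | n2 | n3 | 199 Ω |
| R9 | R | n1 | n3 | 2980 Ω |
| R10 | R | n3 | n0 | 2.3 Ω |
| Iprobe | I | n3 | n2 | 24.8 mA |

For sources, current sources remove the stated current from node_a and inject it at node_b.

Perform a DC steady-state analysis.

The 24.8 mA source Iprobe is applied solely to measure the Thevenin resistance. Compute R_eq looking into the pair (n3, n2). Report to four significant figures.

R_eq = 2.280 Ω

Apply KCL at each of the 3 non-ground nodes and solve the resulting linear system.
Node n1: branches {R4, R9} → V_1 = -7.472e-05
Node n2: branches {R1, R2, R3, R7, R8, Iprobe} → V_2 = 0.03276
Node n3: branches {R3, R5, R6, R8, R9, R10, Iprobe} → V_3 = -0.02379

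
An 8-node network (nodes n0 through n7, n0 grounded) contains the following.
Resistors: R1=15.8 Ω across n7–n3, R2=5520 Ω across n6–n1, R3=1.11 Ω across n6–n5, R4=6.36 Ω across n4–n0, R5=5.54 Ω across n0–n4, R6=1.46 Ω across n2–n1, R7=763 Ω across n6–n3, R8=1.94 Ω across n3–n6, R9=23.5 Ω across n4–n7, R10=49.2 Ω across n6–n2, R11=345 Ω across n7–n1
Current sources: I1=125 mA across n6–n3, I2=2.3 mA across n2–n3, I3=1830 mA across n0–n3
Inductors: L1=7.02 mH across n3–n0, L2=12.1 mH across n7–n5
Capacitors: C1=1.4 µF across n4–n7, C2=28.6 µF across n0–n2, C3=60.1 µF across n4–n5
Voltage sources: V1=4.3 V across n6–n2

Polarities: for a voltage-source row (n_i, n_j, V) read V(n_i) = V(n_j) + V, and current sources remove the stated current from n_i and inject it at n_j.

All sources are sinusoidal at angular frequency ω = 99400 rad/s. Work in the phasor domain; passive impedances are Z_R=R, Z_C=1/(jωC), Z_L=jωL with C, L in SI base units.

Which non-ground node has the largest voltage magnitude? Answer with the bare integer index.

MNA unknowns: 7 node voltages V₁..V_7 plus 1 source current (V1)
R1: Y=0.06329+0.000j on G[7,3]
I1: z[6]−=0.125, z[3]+=0.125
L1: Y=0.000-0.001433j on G[3,0]
R2: Y=0.0001812+0.000j on G[6,1]
L2: Y=0.000-0.0008314j on G[7,5]
R3: Y=0.9009+0.000j on G[6,5]
R4: Y=0.1572+0.000j on G[4,0]
R5: Y=0.1805+0.000j on G[0,4]
R6: Y=0.6849+0.000j on G[2,1]
I2: z[2]−=0.0023, z[3]+=0.0023
R7: Y=0.001311+0.000j on G[6,3]
I3: z[0]−=1.83, z[3]+=1.83
C1: Y=0.000+0.1392j on G[4,7]
R8: Y=0.5155+0.000j on G[3,6]
R9: Y=0.04255+0.000j on G[4,7]
R10: Y=0.02033+0.000j on G[6,2]
R11: Y=0.002899+0.000j on G[7,1]
C2: Y=0.000+2.843j on G[0,2]
C3: Y=0.000+5.974j on G[4,5]
V1: row V6−V2=4.3, i_V1 at 6,2
solve → V1=0.02500-0.2549j, V2=0.006412-0.2506j, V3=7.665-0.3444j, V4=3.311-0.02145j, V5=3.299-0.1732j, V6=4.306-0.2506j, V7=4.150-1.284j
aux → i_V1=0.6145+0.02121j

3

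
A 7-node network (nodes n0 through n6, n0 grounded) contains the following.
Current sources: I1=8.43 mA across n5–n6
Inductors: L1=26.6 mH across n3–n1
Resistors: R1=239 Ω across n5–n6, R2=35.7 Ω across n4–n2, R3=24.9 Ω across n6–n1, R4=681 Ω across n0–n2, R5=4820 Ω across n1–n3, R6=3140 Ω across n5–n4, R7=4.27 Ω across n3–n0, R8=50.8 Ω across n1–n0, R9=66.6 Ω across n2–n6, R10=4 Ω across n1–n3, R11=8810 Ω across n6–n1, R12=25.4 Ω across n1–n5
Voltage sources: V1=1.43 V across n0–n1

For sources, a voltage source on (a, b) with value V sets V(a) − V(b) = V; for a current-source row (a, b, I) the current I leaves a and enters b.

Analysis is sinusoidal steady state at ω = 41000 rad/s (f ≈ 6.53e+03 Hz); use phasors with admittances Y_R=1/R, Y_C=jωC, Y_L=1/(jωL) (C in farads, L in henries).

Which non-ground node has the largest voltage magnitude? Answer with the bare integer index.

5

MNA unknowns: 6 node voltages V₁..V_6 plus 1 source current (V1)
I1: z[5]−=0.00843, z[6]+=0.00843
L1: Y=0.000-0.0009169j on G[3,1]
R1: Y=0.004184+0.000j on G[5,6]
R2: Y=0.02801+0.000j on G[4,2]
R3: Y=0.04016+0.000j on G[6,1]
R4: Y=0.001468+0.000j on G[0,2]
R5: Y=0.0002075+0.000j on G[1,3]
R6: Y=0.0003185+0.000j on G[5,4]
R7: Y=0.2342+0.000j on G[3,0]
R8: Y=0.01969+0.000j on G[1,0]
R9: Y=0.01502+0.000j on G[2,6]
R10: Y=0.2500+0.000j on G[1,3]
R11: Y=0.0001135+0.000j on G[6,1]
R12: Y=0.03937+0.000j on G[1,5]
V1: row V0−V1=1.43, i_V1 at 0,1
solve → V1=-1.430+0.000j, V2=-1.123+0.000j, V3=-0.7386+0.001309j, V4=-1.128+0.000j, V5=-1.600+0.000j, V6=-1.223+0.000j
aux → i_V1=-0.2028+0.0003065j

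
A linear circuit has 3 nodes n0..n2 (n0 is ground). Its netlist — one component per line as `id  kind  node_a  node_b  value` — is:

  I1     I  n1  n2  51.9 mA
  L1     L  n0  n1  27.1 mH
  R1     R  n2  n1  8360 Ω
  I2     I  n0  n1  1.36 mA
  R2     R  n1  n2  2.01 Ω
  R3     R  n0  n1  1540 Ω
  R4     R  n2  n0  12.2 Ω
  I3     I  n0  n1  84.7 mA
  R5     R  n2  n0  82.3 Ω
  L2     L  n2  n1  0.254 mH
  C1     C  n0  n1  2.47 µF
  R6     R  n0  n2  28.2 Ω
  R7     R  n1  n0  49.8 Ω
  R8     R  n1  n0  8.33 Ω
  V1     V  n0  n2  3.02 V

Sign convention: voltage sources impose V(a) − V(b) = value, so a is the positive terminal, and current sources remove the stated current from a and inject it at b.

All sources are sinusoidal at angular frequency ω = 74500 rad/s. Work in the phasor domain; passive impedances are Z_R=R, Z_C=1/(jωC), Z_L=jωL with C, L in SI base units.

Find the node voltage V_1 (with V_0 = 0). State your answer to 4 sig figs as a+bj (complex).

-2.159+0.6919j V

MNA unknowns: 2 node voltages V₁..V_2 plus 1 source current (V1)
I1: z[1]−=0.0519, z[2]+=0.0519
L1: Y=0.000-0.0004953j on G[0,1]
R1: Y=0.0001196+0.000j on G[2,1]
I2: z[0]−=0.00136, z[1]+=0.00136
R2: Y=0.4975+0.000j on G[1,2]
R3: Y=0.0006494+0.000j on G[0,1]
R4: Y=0.08197+0.000j on G[2,0]
I3: z[0]−=0.0847, z[1]+=0.0847
R5: Y=0.01215+0.000j on G[2,0]
L2: Y=0.000-0.05285j on G[2,1]
C1: Y=0.000+0.1840j on G[0,1]
R6: Y=0.03546+0.000j on G[0,2]
R7: Y=0.02008+0.000j on G[1,0]
R8: Y=0.1200+0.000j on G[1,0]
V1: row V0−V2=3.02, i_V1 at 0,2
solve → V1=-2.159+0.6919j, V2=-3.020+0.000j
aux → i_V1=-0.9083-0.2988j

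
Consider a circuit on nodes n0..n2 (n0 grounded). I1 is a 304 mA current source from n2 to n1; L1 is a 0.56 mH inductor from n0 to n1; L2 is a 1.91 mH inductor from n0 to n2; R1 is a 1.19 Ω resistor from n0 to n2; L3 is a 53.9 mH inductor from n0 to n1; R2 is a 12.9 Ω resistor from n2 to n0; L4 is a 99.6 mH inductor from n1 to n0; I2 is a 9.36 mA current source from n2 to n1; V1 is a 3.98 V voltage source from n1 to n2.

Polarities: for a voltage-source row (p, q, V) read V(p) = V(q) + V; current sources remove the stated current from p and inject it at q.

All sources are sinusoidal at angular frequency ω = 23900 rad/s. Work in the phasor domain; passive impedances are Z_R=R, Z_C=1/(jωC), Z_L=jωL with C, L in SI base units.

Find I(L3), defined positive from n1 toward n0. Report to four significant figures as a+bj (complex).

0.0002527-0.003063j A

MNA unknowns: 2 node voltages V₁..V_2 plus 1 source current (V1)
I1: z[2]−=0.304, z[1]+=0.304
L1: Y=0.000-0.07472j on G[0,1]
L2: Y=0.000-0.02191j on G[0,2]
R1: Y=0.8403+0.000j on G[0,2]
L3: Y=0.000-0.0007763j on G[0,1]
R2: Y=0.07752+0.000j on G[2,0]
L4: Y=0.000-0.0004201j on G[1,0]
I2: z[2]−=0.00936, z[1]+=0.00936
V1: row V1−V2=3.98, i_V1 at 1,2
solve → V1=3.945+0.3255j, V2=-0.03469+0.3255j
aux → i_V1=0.2887+0.2995j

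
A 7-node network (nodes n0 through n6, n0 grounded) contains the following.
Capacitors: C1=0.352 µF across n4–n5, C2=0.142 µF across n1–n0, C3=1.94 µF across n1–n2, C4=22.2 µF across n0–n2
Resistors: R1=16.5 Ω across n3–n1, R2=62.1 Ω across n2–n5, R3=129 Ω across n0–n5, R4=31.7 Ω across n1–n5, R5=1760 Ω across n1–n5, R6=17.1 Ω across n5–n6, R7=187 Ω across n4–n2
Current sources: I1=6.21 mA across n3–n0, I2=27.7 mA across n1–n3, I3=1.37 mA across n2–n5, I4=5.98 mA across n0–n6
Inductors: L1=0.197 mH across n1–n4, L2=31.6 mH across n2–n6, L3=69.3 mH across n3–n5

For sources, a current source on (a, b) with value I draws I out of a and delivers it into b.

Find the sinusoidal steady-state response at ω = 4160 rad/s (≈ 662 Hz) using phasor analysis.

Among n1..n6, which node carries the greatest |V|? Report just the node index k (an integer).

MNA unknowns: 6 node voltages V₁..V_6
C1: Y=0.000+0.001464j on G[4,5]
R1: Y=0.06061+0.000j on G[3,1]
I1: z[3]−=0.00621, z[0]+=0.00621
C2: Y=0.000+0.0005907j on G[1,0]
R2: Y=0.01610+0.000j on G[2,5]
R3: Y=0.007752+0.000j on G[0,5]
R4: Y=0.03155+0.000j on G[1,5]
R5: Y=0.0005682+0.000j on G[1,5]
I2: z[1]−=0.0277, z[3]+=0.0277
R6: Y=0.05848+0.000j on G[5,6]
R7: Y=0.005348+0.000j on G[4,2]
C3: Y=0.000+0.008070j on G[1,2]
L1: Y=0.000-1.220j on G[1,4]
C4: Y=0.000+0.09235j on G[0,2]
L2: Y=0.000-0.007607j on G[2,6]
I3: z[2]−=0.00137, z[5]+=0.00137
L3: Y=0.000-0.003469j on G[3,5]
I4: z[0]−=0.00598, z[6]+=0.00598
solve → V1=-0.08667+0.1019j, V2=-0.005097+0.007797j, V3=0.2653+0.1130j, V4=-0.08644+0.1023j, V5=0.07099+0.06733j, V6=0.1627+0.08915j

3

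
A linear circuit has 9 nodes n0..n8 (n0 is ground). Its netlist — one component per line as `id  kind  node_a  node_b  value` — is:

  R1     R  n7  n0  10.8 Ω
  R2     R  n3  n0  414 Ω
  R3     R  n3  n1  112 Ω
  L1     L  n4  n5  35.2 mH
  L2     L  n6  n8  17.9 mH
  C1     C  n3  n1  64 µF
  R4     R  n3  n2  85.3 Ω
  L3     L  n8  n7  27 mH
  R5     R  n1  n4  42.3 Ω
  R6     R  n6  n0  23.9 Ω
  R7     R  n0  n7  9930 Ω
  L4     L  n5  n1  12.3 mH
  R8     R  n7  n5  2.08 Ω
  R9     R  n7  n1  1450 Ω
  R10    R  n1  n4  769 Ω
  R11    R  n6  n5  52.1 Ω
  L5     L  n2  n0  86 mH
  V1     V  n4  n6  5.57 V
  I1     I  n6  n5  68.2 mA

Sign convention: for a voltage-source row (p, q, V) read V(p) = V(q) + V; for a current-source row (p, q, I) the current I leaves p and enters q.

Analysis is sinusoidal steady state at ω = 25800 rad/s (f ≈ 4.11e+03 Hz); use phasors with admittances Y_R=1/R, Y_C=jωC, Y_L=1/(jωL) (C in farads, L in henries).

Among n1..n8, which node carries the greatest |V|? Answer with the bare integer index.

Apply KCL at each of the 8 non-ground nodes and solve the resulting linear system.
Node n1: branches {R3, C1, R5, L4, R9, R10} → V_1 = 3.812+0.5912j
Node n2: branches {R4, L5} → V_2 = 3.784+0.7424j
Node n3: branches {R2, R3, C1, R4} → V_3 = 3.813+0.5969j
Node n4: branches {L1, R5, R10, V1} → V_4 = 4.376+0.1825j
Node n5: branches {L1, L4, R8, R11, I1} → V_5 = 0.5150-0.09877j
Node n6: branches {L2, R6, R11, V1, I1} → V_6 = -1.194+0.1825j
Node n7: branches {R1, L3, R7, R8, R9} → V_7 = 0.4362-0.07954j
Node n8: branches {L2, L3} → V_8 = -0.5443+0.07804j
Source currents: i(V1)=-0.01436+0.01444j

4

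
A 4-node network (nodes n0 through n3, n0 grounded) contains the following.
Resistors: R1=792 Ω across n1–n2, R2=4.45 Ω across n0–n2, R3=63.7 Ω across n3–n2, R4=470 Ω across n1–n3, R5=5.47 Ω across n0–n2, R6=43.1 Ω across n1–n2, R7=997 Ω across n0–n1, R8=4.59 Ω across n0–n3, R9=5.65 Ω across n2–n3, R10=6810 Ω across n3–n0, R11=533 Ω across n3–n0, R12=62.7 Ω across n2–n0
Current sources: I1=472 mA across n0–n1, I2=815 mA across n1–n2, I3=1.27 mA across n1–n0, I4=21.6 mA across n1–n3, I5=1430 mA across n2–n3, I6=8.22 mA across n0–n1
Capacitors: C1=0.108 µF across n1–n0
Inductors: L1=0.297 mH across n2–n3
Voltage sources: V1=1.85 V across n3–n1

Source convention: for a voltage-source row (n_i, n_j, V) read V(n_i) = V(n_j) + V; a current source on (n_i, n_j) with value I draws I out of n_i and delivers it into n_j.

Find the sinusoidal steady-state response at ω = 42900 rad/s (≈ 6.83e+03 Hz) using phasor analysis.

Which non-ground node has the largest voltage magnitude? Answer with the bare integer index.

3

MNA unknowns: 3 node voltages V₁..V_3 plus 1 source current (V1)
R1: Y=0.001263+0.000j on G[1,2]
R2: Y=0.2247+0.000j on G[0,2]
R3: Y=0.01570+0.000j on G[3,2]
R4: Y=0.002128+0.000j on G[1,3]
R5: Y=0.1828+0.000j on G[0,2]
I1: z[0]−=0.472, z[1]+=0.472
R6: Y=0.02320+0.000j on G[1,2]
R7: Y=0.001003+0.000j on G[0,1]
R8: Y=0.2179+0.000j on G[0,3]
I2: z[1]−=0.815, z[2]+=0.815
C1: Y=0.000+0.004633j on G[1,0]
R9: Y=0.1770+0.000j on G[2,3]
R10: Y=0.0001468+0.000j on G[3,0]
I3: z[1]−=0.00127, z[0]+=0.00127
I4: z[1]−=0.0216, z[3]+=0.0216
I5: z[2]−=1.43, z[3]+=1.43
R11: Y=0.001876+0.000j on G[3,0]
I6: z[0]−=0.00822, z[1]+=0.00822
L1: Y=0.000-0.07848j on G[2,3]
R12: Y=0.01595+0.000j on G[2,0]
V1: row V3−V1=1.85, i_V1 at 3,1
solve → V1=0.5927+0.3594j, V2=-0.1348-0.1940j, V3=2.443+0.3594j
aux → i_V1=0.3704+0.01664j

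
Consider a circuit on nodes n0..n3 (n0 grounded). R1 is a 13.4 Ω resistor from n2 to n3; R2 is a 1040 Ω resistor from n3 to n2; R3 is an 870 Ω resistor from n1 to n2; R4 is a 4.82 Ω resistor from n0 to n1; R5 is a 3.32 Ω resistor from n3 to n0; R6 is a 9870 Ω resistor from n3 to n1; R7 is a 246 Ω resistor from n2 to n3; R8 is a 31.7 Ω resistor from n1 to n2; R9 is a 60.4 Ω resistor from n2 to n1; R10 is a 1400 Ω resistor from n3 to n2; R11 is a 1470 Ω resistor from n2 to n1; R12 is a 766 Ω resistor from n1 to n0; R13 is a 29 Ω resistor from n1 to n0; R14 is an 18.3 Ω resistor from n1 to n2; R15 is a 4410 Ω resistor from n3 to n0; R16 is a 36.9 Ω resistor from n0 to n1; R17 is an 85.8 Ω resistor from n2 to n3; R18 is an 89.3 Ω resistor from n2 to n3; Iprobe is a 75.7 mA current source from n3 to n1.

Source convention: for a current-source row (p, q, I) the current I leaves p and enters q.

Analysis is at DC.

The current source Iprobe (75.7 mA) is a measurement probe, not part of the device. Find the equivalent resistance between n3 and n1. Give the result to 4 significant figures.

R_eq = 5.139 Ω

Element admittances at DC:
  Y(R1) = 0.07463 S between n2,n3
  Y(R2) = 0.0009615 S between n3,n2
  Y(R3) = 0.001149 S between n1,n2
  Y(R4) = 0.2075 S between n0,n1
  Y(R5) = 0.3012 S between n3,n0
  Y(R6) = 0.0001013 S between n3,n1
  Y(R7) = 0.004065 S between n2,n3
  Y(R8) = 0.03155 S between n1,n2
  Y(R9) = 0.01656 S between n2,n1
  Y(R10) = 0.0007143 S between n3,n2
  Y(R11) = 0.0006803 S between n2,n1
  Y(R12) = 0.001305 S between n1,n0
  Y(R13) = 0.03448 S between n1,n0
  Y(R14) = 0.05464 S between n1,n2
  Y(R15) = 0.0002268 S between n3,n0
  Y(R16) = 0.02710 S between n0,n1
  Y(R17) = 0.01166 S between n2,n3
  Y(R18) = 0.01120 S between n2,n3
  Iprobe: injects 0.0757 A into n1 (from n3)
Assemble and solve the 3×3 MNA system:
  V(n1)=0.2051  V(n2)=0.01184  V(n3)=-0.1840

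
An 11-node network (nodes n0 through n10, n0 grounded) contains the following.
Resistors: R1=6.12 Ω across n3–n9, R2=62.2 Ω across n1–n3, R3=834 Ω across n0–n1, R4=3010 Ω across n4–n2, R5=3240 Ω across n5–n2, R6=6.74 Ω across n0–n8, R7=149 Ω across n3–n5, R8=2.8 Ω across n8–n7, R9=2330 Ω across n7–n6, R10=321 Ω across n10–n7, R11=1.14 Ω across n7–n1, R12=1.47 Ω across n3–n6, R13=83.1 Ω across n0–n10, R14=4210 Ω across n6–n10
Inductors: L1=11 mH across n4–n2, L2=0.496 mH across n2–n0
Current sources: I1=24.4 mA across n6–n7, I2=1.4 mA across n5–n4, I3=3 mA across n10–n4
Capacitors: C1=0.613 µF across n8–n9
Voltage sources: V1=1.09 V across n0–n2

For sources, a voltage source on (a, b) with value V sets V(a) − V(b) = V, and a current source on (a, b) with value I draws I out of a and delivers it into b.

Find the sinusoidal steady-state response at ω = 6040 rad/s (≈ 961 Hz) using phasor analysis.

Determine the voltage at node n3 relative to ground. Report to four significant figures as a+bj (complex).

-1.486+0.3371j V

MNA unknowns: 10 node voltages V₁..V_10 plus 1 source current (V1)
R1: Y=0.1634+0.000j on G[3,9]
R2: Y=0.01608+0.000j on G[1,3]
R3: Y=0.001199+0.000j on G[0,1]
R4: Y=0.0003322+0.000j on G[4,2]
R5: Y=0.0003086+0.000j on G[5,2]
R6: Y=0.1484+0.000j on G[0,8]
R7: Y=0.006711+0.000j on G[3,5]
R8: Y=0.3571+0.000j on G[8,7]
L1: Y=0.000-0.01505j on G[4,2]
L2: Y=0.000-0.3338j on G[2,0]
I1: z[6]−=0.0244, z[7]+=0.0244
R9: Y=0.0004292+0.000j on G[7,6]
R10: Y=0.003115+0.000j on G[10,7]
R11: Y=0.8772+0.000j on G[7,1]
R12: Y=0.6803+0.000j on G[3,6]
C1: Y=0.000+0.003703j on G[8,9]
I2: z[5]−=0.0014, z[4]+=0.0014
I3: z[10]−=0.003, z[4]+=0.003
R13: Y=0.01203+0.000j on G[0,10]
R14: Y=0.0002375+0.000j on G[6,10]
V1: row V0−V2=1.09, i_V1 at 0,2
solve → V1=-0.03717+0.01895j, V2=-1.090+0.000j, V3=-1.486+0.3371j, V4=-1.084+0.2922j, V5=-1.668+0.3223j, V6=-1.520+0.3368j, V7=-0.01067+0.01314j, V8=-0.01026-0.001461j, V9=-1.477+0.3704j, V10=-0.2206+0.007860j
aux → i_V1=-0.004222+0.3637j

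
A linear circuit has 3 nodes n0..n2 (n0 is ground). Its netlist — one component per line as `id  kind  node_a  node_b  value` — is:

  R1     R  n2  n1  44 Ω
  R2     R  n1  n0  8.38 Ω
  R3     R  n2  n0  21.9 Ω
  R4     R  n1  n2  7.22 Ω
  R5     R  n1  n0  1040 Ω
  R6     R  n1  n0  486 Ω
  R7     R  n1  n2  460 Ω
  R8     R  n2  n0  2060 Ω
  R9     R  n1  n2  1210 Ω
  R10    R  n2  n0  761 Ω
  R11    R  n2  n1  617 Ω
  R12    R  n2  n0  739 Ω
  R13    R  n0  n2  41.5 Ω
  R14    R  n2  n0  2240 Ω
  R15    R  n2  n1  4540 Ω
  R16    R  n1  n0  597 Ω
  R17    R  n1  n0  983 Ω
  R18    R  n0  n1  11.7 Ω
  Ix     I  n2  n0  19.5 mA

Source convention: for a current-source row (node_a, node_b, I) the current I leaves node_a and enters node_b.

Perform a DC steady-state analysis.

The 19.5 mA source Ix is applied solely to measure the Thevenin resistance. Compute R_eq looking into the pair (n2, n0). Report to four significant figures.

MNA unknowns: 2 node voltages V₁..V_2
R1: Y=0.02273 on G[2,1]
R2: Y=0.1193 on G[1,0]
R3: Y=0.04566 on G[2,0]
R4: Y=0.1385 on G[1,2]
R5: Y=0.0009615 on G[1,0]
R6: Y=0.002058 on G[1,0]
R7: Y=0.002174 on G[1,2]
R8: Y=0.0004854 on G[2,0]
R9: Y=0.0008264 on G[1,2]
R10: Y=0.001314 on G[2,0]
R11: Y=0.001621 on G[2,1]
R12: Y=0.001353 on G[2,0]
R13: Y=0.02410 on G[0,2]
R14: Y=0.0004464 on G[2,0]
R15: Y=0.0002203 on G[2,1]
R16: Y=0.001675 on G[1,0]
R17: Y=0.001017 on G[1,0]
R18: Y=0.08547 on G[0,1]
Ix: z[2]−=0.0195, z[0]+=0.0195
solve → V1=-0.05174, V2=-0.1173

R_eq = 6.017 Ω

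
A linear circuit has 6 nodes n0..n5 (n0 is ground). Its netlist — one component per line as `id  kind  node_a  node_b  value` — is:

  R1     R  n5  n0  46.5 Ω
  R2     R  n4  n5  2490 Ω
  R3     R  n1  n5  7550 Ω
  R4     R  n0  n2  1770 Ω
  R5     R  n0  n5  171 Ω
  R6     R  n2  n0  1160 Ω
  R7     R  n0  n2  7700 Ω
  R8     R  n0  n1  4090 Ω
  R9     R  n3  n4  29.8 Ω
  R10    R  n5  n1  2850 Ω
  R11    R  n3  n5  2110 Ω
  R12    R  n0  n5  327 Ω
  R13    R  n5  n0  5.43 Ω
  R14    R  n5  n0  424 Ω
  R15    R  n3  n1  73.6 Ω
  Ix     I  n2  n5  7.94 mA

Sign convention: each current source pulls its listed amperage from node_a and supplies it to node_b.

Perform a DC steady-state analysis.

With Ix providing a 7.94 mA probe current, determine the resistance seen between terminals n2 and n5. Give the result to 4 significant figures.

Apply KCL at each of the 5 non-ground nodes and solve the resulting linear system.
Node n1: branches {R3, R8, R10, R15} → V_1 = 0.03078
Node n2: branches {R4, R6, R7, Ix} → V_2 = -5.100
Node n3: branches {R9, R11, R15} → V_3 = 0.03113
Node n4: branches {R2, R9} → V_4 = 0.03120
Node n5: branches {R1, R2, R3, R5, R10, R11, R12, R13, R14, Ix} → V_5 = 0.03657

R_eq = 646.9 Ω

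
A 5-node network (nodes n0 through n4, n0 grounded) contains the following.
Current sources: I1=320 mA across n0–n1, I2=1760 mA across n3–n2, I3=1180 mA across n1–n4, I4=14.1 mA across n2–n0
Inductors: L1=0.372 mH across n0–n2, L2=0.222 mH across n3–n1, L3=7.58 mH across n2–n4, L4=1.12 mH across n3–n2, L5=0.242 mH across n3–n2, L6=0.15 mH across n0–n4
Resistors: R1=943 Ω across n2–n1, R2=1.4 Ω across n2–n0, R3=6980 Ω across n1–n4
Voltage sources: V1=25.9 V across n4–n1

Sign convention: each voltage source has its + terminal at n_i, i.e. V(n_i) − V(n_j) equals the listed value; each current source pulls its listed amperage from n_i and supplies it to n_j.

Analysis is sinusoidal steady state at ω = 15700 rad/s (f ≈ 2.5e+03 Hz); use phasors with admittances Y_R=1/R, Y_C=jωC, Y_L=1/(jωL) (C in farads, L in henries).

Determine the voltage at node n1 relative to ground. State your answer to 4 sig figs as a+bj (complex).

MNA unknowns: 4 node voltages V₁..V_4 plus 1 source current (V1)
I1: z[0]−=0.32, z[1]+=0.32
L1: Y=0.000-0.1712j on G[0,2]
I2: z[3]−=1.76, z[2]+=1.76
R1: Y=0.001060+0.000j on G[2,1]
I3: z[1]−=1.18, z[4]+=1.18
R2: Y=0.7143+0.000j on G[2,0]
R3: Y=0.0001433+0.000j on G[1,4]
L2: Y=0.000-0.2869j on G[3,1]
I4: z[2]−=0.0141, z[0]+=0.0141
L3: Y=0.000-0.008403j on G[2,4]
L4: Y=0.000-0.05687j on G[3,2]
L5: Y=0.000-0.2632j on G[3,2]
L6: Y=0.000-0.4246j on G[0,4]
V1: row V4−V1=25.9, i_V1 at 4,1
solve → V1=-19.36+0.1828j, V2=-0.5793+3.750j, V3=-9.456-0.8359j, V4=6.541+0.1828j
aux → i_V1=1.129+2.837j

-19.36+0.1828j V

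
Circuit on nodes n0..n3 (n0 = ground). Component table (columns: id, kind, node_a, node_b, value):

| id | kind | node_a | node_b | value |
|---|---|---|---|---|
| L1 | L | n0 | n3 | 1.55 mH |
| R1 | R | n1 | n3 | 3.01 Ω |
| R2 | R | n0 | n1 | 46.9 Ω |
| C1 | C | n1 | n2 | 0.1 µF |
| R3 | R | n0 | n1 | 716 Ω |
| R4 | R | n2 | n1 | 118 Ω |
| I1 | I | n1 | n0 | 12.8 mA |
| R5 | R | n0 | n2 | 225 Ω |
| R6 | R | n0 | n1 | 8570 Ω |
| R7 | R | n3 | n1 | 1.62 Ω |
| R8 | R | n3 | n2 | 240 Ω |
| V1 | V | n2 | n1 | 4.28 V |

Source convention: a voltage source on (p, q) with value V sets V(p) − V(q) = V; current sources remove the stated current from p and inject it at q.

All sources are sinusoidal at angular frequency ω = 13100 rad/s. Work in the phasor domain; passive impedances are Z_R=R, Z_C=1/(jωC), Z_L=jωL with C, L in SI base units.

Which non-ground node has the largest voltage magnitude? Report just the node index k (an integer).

2

MNA unknowns: 3 node voltages V₁..V_3 plus 1 source current (V1)
L1: Y=0.000-0.04925j on G[0,3]
R1: Y=0.3322+0.000j on G[1,3]
R2: Y=0.02132+0.000j on G[0,1]
C1: Y=0.000+0.001310j on G[1,2]
R3: Y=0.001397+0.000j on G[0,1]
R4: Y=0.008475+0.000j on G[2,1]
I1: z[1]−=0.0128, z[0]+=0.0128
R5: Y=0.004444+0.000j on G[0,2]
R6: Y=0.0001167+0.000j on G[0,1]
R7: Y=0.6173+0.000j on G[3,1]
R8: Y=0.004167+0.000j on G[3,2]
V1: row V2−V1=4.28, i_V1 at 2,1
solve → V1=-0.3015-0.4658j, V2=3.979-0.4658j, V3=-0.2580-0.4792j
aux → i_V1=-0.07161-0.003592j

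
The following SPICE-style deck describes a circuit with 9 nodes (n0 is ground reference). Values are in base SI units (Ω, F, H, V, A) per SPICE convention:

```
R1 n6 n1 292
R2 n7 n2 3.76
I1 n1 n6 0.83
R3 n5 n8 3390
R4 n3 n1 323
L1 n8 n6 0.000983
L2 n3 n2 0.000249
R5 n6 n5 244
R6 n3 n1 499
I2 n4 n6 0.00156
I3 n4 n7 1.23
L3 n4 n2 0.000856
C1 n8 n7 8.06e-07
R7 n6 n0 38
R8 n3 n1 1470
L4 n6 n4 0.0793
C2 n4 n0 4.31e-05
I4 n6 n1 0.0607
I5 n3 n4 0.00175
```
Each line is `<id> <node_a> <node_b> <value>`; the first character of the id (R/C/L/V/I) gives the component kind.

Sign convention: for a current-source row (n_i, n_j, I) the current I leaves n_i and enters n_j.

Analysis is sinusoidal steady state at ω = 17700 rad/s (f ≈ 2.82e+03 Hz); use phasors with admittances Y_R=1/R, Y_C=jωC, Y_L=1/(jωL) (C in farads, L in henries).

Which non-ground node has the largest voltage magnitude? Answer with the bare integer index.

1

Element admittances at ω=17700 rad/s:
  Y(R1) = 0.003425+0.000j S between n6,n1
  Y(R2) = 0.2660+0.000j S between n7,n2
  I1: injects 0.83 A into n6 (from n1)
  Y(R3) = 0.0002950+0.000j S between n5,n8
  Y(R4) = 0.003096+0.000j S between n3,n1
  Y(L1) = 0.000-0.05747j S between n8,n6
  Y(L2) = 0.000-0.2269j S between n3,n2
  Y(R5) = 0.004098+0.000j S between n6,n5
  Y(R6) = 0.002004+0.000j S between n3,n1
  I2: injects 0.00156 A into n6 (from n4)
  I3: injects 1.23 A into n7 (from n4)
  Y(L3) = 0.000-0.06600j S between n4,n2
  Y(C1) = 0.000+0.01427j S between n8,n7
  Y(R7) = 0.02632+0.000j S between n6,n0
  Y(R8) = 0.0006803+0.000j S between n3,n1
  Y(L4) = 0.000-0.0007124j S between n6,n4
  Y(C2) = 0.000+0.7629j S between n4,n0
  I4: injects 0.0607 A into n1 (from n6)
  I5: injects 0.00175 A into n4 (from n3)
Assemble and solve the 8×8 MNA system:
  V(n1)=-80.88+9.135j  V(n2)=0.1952+16.19j  V(n3)=0.3220+14.11j  V(n4)=-0.02536+0.2311j  V(n5)=6.715+0.3914j  V(n6)=6.700+0.7353j  V(n7)=5.926+16.24j  V(n8)=6.922-4.386j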